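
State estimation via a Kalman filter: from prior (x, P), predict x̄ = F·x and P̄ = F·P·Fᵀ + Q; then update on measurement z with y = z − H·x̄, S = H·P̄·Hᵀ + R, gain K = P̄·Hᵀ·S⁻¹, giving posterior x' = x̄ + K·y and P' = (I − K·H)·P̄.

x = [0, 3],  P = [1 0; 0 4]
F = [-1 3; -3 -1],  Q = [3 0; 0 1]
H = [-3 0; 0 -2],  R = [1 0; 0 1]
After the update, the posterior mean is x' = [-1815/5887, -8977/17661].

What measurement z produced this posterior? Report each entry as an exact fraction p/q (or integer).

z = [1, 1]

x̄ = F·x = [9, -3]
P̄ = F·P·Fᵀ + Q = [40 -9; -9 14]
S = H·P̄·Hᵀ + R = [361 -54; -54 57]
K = P̄·Hᵀ·S⁻¹ = [-1956/5887 6/5887; 9/5887 -8650/17661]
x' − x̄ = [-54798/5887, 44006/17661] = K·y
y = (KᵀK)⁻¹·Kᵀ·(x' − x̄) = [28, -5]
z = y + H·x̄ = [28, -5] + [-27, 6] = [1, 1]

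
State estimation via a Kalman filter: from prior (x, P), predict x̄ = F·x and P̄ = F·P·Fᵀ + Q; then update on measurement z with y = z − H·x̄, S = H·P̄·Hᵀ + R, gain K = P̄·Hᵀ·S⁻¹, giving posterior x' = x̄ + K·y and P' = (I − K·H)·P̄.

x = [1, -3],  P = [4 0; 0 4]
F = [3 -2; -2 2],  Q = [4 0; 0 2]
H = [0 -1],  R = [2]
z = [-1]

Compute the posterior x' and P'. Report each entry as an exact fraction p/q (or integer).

x' = [-1, 1/2]
P' = [104/9 -20/9; -20/9 17/9]

x̄ = F·x = [9, -8]
P̄ = F·P·Fᵀ + Q = [56 -40; -40 34]
y = z − H·x̄ = [-9]
S = H·P̄·Hᵀ + R = [36]
K = P̄·Hᵀ·S⁻¹ = [10/9; -17/18]
x' = x̄ + K·y = [-1, 1/2]
P' = (I − K·H)·P̄ = [104/9 -20/9; -20/9 17/9]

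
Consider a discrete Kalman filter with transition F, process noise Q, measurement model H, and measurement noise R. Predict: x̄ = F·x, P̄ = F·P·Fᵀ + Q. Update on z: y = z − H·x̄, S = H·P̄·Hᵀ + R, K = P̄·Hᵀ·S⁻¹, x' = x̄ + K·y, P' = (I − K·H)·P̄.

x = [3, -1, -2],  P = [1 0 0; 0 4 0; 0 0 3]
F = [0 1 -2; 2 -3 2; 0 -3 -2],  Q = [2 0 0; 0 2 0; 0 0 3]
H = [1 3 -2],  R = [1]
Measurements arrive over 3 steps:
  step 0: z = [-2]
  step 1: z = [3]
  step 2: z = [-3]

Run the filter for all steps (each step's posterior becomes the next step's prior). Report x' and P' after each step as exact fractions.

step 0: x̄ = F·x = [3, 5, 7]
step 0: P̄ = F·P·Fᵀ + Q = [18 -24 0; -24 54 24; 0 24 51]
step 0: y = z − H·x̄ = [-6]
step 0: S = H·P̄·Hᵀ + R = [277]
step 0: K = P̄·Hᵀ·S⁻¹ = [-54/277; 90/277; -30/277]
step 0: x' = x̄ + K·y = [1155/277, 845/277, 2119/277]
step 0: P' = (I − K·H)·P̄ = [2070/277 -1788/277 -1620/277; -1788/277 6858/277 9348/277; -1620/277 9348/277 13227/277]
step 1: x̄ = F·x = [-3393/277, 4013/277, -6773/277]
step 1: P̄ = F·P·Fᵀ + Q = [22928/277 4206/277 69726/277; 4206/277 19784/277 26022/277; 69726/277 26022/277 227637/277]
step 1: y = z − H·x̄ = [-21361/277]
step 1: S = H·P̄·Hᵀ + R = [545877/277]
step 1: K = P̄·Hᵀ·S⁻¹ = [-103906/545877; 3838/181959; -102494/181959]
step 1: x' = x̄ + K·y = [1326265/545877, 2340137/181959, 3454751/181959]
step 1: P' = (I − K·H)·P̄ = [6207260/545877 4202566/181959 7355710/181959; 4202566/181959 4278804/60653 7117994/60653; 7355710/181959 7117994/60653 11920025/60653]
step 2: x̄ = F·x = [-4569365/181959, 2319803/545877, -13929913/181959]
step 2: P̄ = F·P·Fᵀ + Q = [23608234/60653 -31735388/181959 63315664/60653; -31735388/181959 58126130/545877 -82150828/181959; 63315664/60653 -82150828/181959 171787223/60653]
step 2: y = z − H·x̄ = [-26156141/181959]
step 2: S = H·P̄·Hᵀ + R = [780813789/60653]
step 2: K = P̄·Hᵀ·S⁻¹ = [-44919494/260271263; 190692398/2342441367; -362409610/780813789]
step 2: x' = x̄ + K·y = [-78884699/260271263, -52370749667/7027324101, -23039771999/2342441367]
step 2: P' = (I − K·H)·P̄ = [1504658578/260271263 1681678352/260271263 3297306564/260271263; 1681678352/260271263 148749330622/7027324101 81846871696/2342441367; 3297306564/260271263 81846871696/2342441367 46050600499/780813789]

step 0: x' = [1155/277, 845/277, 2119/277], P' = [2070/277 -1788/277 -1620/277; -1788/277 6858/277 9348/277; -1620/277 9348/277 13227/277]
step 1: x' = [1326265/545877, 2340137/181959, 3454751/181959], P' = [6207260/545877 4202566/181959 7355710/181959; 4202566/181959 4278804/60653 7117994/60653; 7355710/181959 7117994/60653 11920025/60653]
step 2: x' = [-78884699/260271263, -52370749667/7027324101, -23039771999/2342441367], P' = [1504658578/260271263 1681678352/260271263 3297306564/260271263; 1681678352/260271263 148749330622/7027324101 81846871696/2342441367; 3297306564/260271263 81846871696/2342441367 46050600499/780813789]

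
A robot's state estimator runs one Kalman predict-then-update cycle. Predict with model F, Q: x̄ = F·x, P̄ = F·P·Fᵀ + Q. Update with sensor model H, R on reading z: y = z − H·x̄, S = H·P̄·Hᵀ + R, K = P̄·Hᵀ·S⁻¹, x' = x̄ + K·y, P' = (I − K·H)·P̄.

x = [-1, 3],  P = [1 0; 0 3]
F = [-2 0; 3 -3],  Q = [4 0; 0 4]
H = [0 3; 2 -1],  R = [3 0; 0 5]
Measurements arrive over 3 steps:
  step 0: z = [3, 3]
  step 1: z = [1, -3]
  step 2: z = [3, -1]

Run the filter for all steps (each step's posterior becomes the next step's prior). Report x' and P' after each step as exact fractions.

step 0: x̄ = F·x = [2, -12]
step 0: P̄ = F·P·Fᵀ + Q = [8 -6; -6 40]
step 0: y = z − H·x̄ = [39, -13]
step 0: S = H·P̄·Hᵀ + R = [363 -156; -156 101]
step 0: K = P̄·Hᵀ·S⁻¹ = [538/4109 1726/4109; 1336/4109 -52/4109]
step 0: x' = x̄ + K·y = [966/587, 496/587]
step 0: P' = (I − K·H)·P̄ = [4584/4109 538/4109; 538/4109 1336/4109]
step 1: x̄ = F·x = [-1932/587, 1410/587]
step 1: P̄ = F·P·Fᵀ + Q = [34772/4109 -3468/587; -3468/587 8576/587]
step 1: y = z − H·x̄ = [-3643/587, 3513/587]
step 1: S = H·P̄·Hᵀ + R = [78945/587 -46536/587; -46536/587 316769/4109]
step 1: K = P̄·Hᵀ·S⁻¹ = [607804/5592353 8236/20189; 1758528/5592353 -392/20189]
step 1: x' = x̄ + K·y = [-655772/430181, 143814/430181]
step 1: P' = (I − K·H)·P̄ = [6007332/5592353 607804/5592353; 607804/5592353 1758528/5592353]
step 2: x̄ = F·x = [1311544/430181, -2398758/430181]
step 2: P̄ = F·P·Fᵀ + Q = [46398740/5592353 -32397168/5592353; -32397168/5592353 81321680/5592353]
step 2: y = z − H·x̄ = [8486817/430181, -5452027/430181]
step 2: S = H·P̄·Hᵀ + R = [748672179/5592353 -438348048/5592353; -438348048/5592353 424467077/5592353]
step 2: K = P̄·Hᵀ·S⁻¹ = [812075344/7488659381 3047378200/7488659381; 2354730768/7488659381 -146116016/7488659381]
step 2: x' = x̄ + K·y = [230723552/7488659381, 6549140890/7488659381]
step 2: P' = (I − K·H)·P̄ = [8024483172/7488659381 812075344/7488659381; 812075344/7488659381 2354730768/7488659381]

step 0: x' = [966/587, 496/587], P' = [4584/4109 538/4109; 538/4109 1336/4109]
step 1: x' = [-655772/430181, 143814/430181], P' = [6007332/5592353 607804/5592353; 607804/5592353 1758528/5592353]
step 2: x' = [230723552/7488659381, 6549140890/7488659381], P' = [8024483172/7488659381 812075344/7488659381; 812075344/7488659381 2354730768/7488659381]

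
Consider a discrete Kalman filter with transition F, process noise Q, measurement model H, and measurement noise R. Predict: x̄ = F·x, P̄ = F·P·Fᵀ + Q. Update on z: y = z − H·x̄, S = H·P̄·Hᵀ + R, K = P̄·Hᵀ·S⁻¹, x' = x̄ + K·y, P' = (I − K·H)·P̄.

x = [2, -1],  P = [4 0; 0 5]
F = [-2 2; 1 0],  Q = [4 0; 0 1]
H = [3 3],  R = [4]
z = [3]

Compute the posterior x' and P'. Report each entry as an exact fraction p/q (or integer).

x̄ = F·x = [-6, 2]
P̄ = F·P·Fᵀ + Q = [40 -8; -8 5]
y = z − H·x̄ = [15]
S = H·P̄·Hᵀ + R = [265]
K = P̄·Hᵀ·S⁻¹ = [96/265; -9/265]
x' = x̄ + K·y = [-30/53, 79/53]
P' = (I − K·H)·P̄ = [1384/265 -1256/265; -1256/265 1244/265]

x' = [-30/53, 79/53]
P' = [1384/265 -1256/265; -1256/265 1244/265]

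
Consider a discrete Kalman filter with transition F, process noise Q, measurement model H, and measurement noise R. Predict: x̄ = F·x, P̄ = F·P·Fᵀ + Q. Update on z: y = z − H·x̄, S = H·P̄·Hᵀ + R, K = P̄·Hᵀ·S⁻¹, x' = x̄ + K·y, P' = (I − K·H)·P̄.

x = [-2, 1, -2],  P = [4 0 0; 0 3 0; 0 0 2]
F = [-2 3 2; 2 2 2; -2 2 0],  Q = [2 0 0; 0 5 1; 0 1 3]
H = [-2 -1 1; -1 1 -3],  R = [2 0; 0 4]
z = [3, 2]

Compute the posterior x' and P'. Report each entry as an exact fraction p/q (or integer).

x̄ = F·x = [3, -6, 6]
P̄ = F·P·Fᵀ + Q = [53 10 34; 10 41 -3; 34 -3 31]
y = z − H·x̄ = [-3, 29]
S = H·P̄·Hᵀ + R = [196 120; 120 579]
K = P̄·Hᵀ·S⁻¹ = [-5013/16514 -4645/24771; -3488/8257 3880/24771; -681/16514 -5350/24771]
x' = x̄ + K·y = [-75667/49542, -4714/24771, -6919/49542]
P' = (I − K·H)·P̄ = [22739/24771 -47738/24771 -17299/24771; -47738/24771 190715/24771 74311/24771; -17299/24771 74311/24771 37670/24771]

x' = [-75667/49542, -4714/24771, -6919/49542]
P' = [22739/24771 -47738/24771 -17299/24771; -47738/24771 190715/24771 74311/24771; -17299/24771 74311/24771 37670/24771]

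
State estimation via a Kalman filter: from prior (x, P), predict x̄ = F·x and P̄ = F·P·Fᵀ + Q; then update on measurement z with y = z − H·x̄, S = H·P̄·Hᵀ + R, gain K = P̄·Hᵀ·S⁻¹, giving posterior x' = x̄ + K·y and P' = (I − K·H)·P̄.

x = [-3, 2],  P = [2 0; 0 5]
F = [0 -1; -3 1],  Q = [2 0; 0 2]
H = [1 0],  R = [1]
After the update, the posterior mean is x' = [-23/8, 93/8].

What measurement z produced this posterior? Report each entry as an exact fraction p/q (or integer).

z = [-3]

x̄ = F·x = [-2, 11]
P̄ = F·P·Fᵀ + Q = [7 -5; -5 25]
S = H·P̄·Hᵀ + R = [8]
K = P̄·Hᵀ·S⁻¹ = [7/8; -5/8]
x' − x̄ = [-7/8, 5/8] = K·y
y = (KᵀK)⁻¹·Kᵀ·(x' − x̄) = [-1]
z = y + H·x̄ = [-1] + [-2] = [-3]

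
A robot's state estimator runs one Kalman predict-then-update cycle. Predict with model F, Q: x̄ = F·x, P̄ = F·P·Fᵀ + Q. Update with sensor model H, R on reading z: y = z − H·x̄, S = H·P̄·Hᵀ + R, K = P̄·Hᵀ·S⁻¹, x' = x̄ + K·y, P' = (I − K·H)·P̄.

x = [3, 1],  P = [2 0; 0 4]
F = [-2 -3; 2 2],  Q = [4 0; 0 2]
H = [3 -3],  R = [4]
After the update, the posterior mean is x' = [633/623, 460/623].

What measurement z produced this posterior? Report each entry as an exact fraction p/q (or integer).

z = [1]

x̄ = F·x = [-9, 8]
P̄ = F·P·Fᵀ + Q = [48 -32; -32 26]
S = H·P̄·Hᵀ + R = [1246]
K = P̄·Hᵀ·S⁻¹ = [120/623; -87/623]
x' − x̄ = [6240/623, -4524/623] = K·y
y = (KᵀK)⁻¹·Kᵀ·(x' − x̄) = [52]
z = y + H·x̄ = [52] + [-51] = [1]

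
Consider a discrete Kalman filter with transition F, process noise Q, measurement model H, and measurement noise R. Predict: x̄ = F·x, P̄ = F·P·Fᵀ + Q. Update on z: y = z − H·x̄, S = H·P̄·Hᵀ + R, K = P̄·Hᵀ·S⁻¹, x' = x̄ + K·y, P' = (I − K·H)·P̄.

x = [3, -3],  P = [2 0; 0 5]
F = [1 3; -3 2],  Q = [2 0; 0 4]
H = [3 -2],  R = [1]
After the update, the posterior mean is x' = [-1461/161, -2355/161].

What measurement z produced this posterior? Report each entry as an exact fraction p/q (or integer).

z = [2]

x̄ = F·x = [-6, -15]
P̄ = F·P·Fᵀ + Q = [49 24; 24 42]
S = H·P̄·Hᵀ + R = [322]
K = P̄·Hᵀ·S⁻¹ = [99/322; -6/161]
x' − x̄ = [-495/161, 60/161] = K·y
y = (KᵀK)⁻¹·Kᵀ·(x' − x̄) = [-10]
z = y + H·x̄ = [-10] + [12] = [2]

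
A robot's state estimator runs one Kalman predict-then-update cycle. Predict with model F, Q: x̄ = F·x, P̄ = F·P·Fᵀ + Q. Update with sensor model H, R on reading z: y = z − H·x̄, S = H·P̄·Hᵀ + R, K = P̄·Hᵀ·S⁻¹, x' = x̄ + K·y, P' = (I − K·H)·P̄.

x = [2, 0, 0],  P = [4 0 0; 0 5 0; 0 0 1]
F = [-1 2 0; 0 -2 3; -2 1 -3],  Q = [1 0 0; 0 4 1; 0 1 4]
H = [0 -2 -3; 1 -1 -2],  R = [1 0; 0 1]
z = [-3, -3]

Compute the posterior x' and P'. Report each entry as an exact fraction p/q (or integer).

x' = [-1523/1131, 1103/1131, 374/1131]
P' = [16166/3393 -32129/3393 22234/3393; -32129/3393 87458/3393 -58678/3393; 22234/3393 -58678/3393 39734/3393]

x̄ = F·x = [-2, 0, -4]
P̄ = F·P·Fᵀ + Q = [25 -20 18; -20 33 -18; 18 -18 34]
y = z − H·x̄ = [-15, -9]
S = H·P̄·Hᵀ + R = [223 130; 130 91]
K = P̄·Hᵀ·S⁻¹ = [-188/261 3827/3393; 86/261 -2231/3393; -142/261 1444/3393]
x' = x̄ + K·y = [-1523/1131, 1103/1131, 374/1131]
P' = (I − K·H)·P̄ = [16166/3393 -32129/3393 22234/3393; -32129/3393 87458/3393 -58678/3393; 22234/3393 -58678/3393 39734/3393]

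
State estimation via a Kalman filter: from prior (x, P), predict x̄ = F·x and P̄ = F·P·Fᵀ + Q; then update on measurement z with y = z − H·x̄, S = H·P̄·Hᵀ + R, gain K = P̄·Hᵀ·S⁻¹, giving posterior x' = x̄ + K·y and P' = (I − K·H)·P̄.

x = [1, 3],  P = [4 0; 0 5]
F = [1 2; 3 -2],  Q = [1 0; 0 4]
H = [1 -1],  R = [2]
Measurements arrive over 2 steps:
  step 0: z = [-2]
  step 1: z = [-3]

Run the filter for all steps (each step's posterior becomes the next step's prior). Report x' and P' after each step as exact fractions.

step 0: x' = [325/103, 507/103], P' = [1486/103 1420/103; 1420/103 1556/103]
step 1: x' = [-1998/421, -2687/1263], P' = [89108/2947 82722/2947; 82722/2947 246278/8841]

step 0: x̄ = F·x = [7, -3]
step 0: P̄ = F·P·Fᵀ + Q = [25 -8; -8 60]
step 0: y = z − H·x̄ = [-12]
step 0: S = H·P̄·Hᵀ + R = [103]
step 0: K = P̄·Hᵀ·S⁻¹ = [33/103; -68/103]
step 0: x' = x̄ + K·y = [325/103, 507/103]
step 0: P' = (I − K·H)·P̄ = [1486/103 1420/103; 1420/103 1556/103]
step 1: x̄ = F·x = [13, -39/103]
step 1: P̄ = F·P·Fᵀ + Q = [131 38; 38 2970/103]
step 1: y = z − H·x̄ = [-1687/103]
step 1: S = H·P̄·Hᵀ + R = [8841/103]
step 1: K = P̄·Hᵀ·S⁻¹ = [3193/2947; 944/8841]
step 1: x' = x̄ + K·y = [-1998/421, -2687/1263]
step 1: P' = (I − K·H)·P̄ = [89108/2947 82722/2947; 82722/2947 246278/8841]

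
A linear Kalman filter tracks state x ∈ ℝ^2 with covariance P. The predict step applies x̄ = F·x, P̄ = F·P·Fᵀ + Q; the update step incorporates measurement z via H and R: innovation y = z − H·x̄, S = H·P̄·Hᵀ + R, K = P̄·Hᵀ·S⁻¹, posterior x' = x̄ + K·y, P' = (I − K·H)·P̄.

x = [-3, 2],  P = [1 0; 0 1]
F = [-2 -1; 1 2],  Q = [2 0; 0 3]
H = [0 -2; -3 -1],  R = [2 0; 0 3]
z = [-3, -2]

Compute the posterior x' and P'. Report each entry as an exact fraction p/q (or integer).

x' = [313/818, 623/409]
P' = [301/818 -66/409; -66/409 192/409]

x̄ = F·x = [4, 1]
P̄ = F·P·Fᵀ + Q = [7 -4; -4 8]
y = z − H·x̄ = [-1, 11]
S = H·P̄·Hᵀ + R = [34 -8; -8 50]
K = P̄·Hᵀ·S⁻¹ = [66/409 -257/818; -192/409 2/409]
x' = x̄ + K·y = [313/818, 623/409]
P' = (I − K·H)·P̄ = [301/818 -66/409; -66/409 192/409]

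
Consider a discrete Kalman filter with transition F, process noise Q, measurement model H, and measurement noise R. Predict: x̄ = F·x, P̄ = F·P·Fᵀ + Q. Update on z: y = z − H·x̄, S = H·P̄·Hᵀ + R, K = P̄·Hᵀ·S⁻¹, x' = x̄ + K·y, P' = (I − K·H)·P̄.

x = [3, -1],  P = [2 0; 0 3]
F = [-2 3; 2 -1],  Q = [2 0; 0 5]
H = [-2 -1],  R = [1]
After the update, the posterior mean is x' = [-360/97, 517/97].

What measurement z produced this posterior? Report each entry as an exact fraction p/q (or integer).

z = [2]

x̄ = F·x = [-9, 7]
P̄ = F·P·Fᵀ + Q = [37 -17; -17 16]
S = H·P̄·Hᵀ + R = [97]
K = P̄·Hᵀ·S⁻¹ = [-57/97; 18/97]
x' − x̄ = [513/97, -162/97] = K·y
y = (KᵀK)⁻¹·Kᵀ·(x' − x̄) = [-9]
z = y + H·x̄ = [-9] + [11] = [2]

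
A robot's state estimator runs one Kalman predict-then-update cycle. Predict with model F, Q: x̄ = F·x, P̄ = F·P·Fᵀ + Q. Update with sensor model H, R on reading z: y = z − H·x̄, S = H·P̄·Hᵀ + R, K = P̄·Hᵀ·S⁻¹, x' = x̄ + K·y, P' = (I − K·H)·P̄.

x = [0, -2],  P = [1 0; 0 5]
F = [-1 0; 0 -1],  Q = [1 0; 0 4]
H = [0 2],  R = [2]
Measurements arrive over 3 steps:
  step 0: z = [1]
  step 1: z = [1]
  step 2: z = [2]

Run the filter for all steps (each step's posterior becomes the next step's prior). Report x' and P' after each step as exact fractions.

step 0: x' = [0, 11/19], P' = [2 0; 0 9/19]
step 1: x' = [0, 74/189], P' = [3 0; 0 85/189]
step 2: x' = [0, 1608/1871], P' = [4 0; 0 841/1871]

step 0: x̄ = F·x = [0, 2]
step 0: P̄ = F·P·Fᵀ + Q = [2 0; 0 9]
step 0: y = z − H·x̄ = [-3]
step 0: S = H·P̄·Hᵀ + R = [38]
step 0: K = P̄·Hᵀ·S⁻¹ = [0; 9/19]
step 0: x' = x̄ + K·y = [0, 11/19]
step 0: P' = (I − K·H)·P̄ = [2 0; 0 9/19]
step 1: x̄ = F·x = [0, -11/19]
step 1: P̄ = F·P·Fᵀ + Q = [3 0; 0 85/19]
step 1: y = z − H·x̄ = [41/19]
step 1: S = H·P̄·Hᵀ + R = [378/19]
step 1: K = P̄·Hᵀ·S⁻¹ = [0; 85/189]
step 1: x' = x̄ + K·y = [0, 74/189]
step 1: P' = (I − K·H)·P̄ = [3 0; 0 85/189]
step 2: x̄ = F·x = [0, -74/189]
step 2: P̄ = F·P·Fᵀ + Q = [4 0; 0 841/189]
step 2: y = z − H·x̄ = [526/189]
step 2: S = H·P̄·Hᵀ + R = [3742/189]
step 2: K = P̄·Hᵀ·S⁻¹ = [0; 841/1871]
step 2: x' = x̄ + K·y = [0, 1608/1871]
step 2: P' = (I − K·H)·P̄ = [4 0; 0 841/1871]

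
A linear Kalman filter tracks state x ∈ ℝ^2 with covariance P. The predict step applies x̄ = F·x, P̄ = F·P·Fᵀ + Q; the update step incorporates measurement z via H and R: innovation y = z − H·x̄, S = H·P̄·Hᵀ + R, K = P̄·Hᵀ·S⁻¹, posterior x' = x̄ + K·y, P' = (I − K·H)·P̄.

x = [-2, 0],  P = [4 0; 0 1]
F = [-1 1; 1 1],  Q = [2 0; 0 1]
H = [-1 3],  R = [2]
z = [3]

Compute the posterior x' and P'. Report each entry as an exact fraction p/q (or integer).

x' = [-14/81, 23/27]
P' = [311/81 31/27; 31/27 5/9]

x̄ = F·x = [2, -2]
P̄ = F·P·Fᵀ + Q = [7 -3; -3 6]
y = z − H·x̄ = [11]
S = H·P̄·Hᵀ + R = [81]
K = P̄·Hᵀ·S⁻¹ = [-16/81; 7/27]
x' = x̄ + K·y = [-14/81, 23/27]
P' = (I − K·H)·P̄ = [311/81 31/27; 31/27 5/9]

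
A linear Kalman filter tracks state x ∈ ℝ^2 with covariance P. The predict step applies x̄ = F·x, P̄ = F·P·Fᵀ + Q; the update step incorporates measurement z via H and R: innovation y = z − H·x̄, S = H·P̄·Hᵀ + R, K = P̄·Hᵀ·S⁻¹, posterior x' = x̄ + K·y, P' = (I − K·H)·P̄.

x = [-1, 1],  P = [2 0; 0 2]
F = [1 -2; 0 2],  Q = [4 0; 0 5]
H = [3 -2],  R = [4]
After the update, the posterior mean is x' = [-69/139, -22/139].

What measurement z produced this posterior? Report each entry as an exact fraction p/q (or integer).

x̄ = F·x = [-3, 2]
P̄ = F·P·Fᵀ + Q = [14 -8; -8 13]
S = H·P̄·Hᵀ + R = [278]
K = P̄·Hᵀ·S⁻¹ = [29/139; -25/139]
x' − x̄ = [348/139, -300/139] = K·y
y = (KᵀK)⁻¹·Kᵀ·(x' − x̄) = [12]
z = y + H·x̄ = [12] + [-13] = [-1]

z = [-1]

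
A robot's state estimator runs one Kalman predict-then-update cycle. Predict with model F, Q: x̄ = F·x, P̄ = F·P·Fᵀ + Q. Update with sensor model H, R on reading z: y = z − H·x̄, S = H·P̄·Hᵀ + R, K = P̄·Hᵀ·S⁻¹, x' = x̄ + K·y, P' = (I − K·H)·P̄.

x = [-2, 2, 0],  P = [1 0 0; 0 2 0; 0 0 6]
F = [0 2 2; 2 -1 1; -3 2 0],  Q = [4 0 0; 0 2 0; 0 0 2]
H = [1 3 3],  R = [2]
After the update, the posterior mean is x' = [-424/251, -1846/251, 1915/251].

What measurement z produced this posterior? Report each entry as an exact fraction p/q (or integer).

x̄ = F·x = [4, -6, 10]
P̄ = F·P·Fᵀ + Q = [36 8 8; 8 14 -10; 8 -10 19]
S = H·P̄·Hᵀ + R = [251]
K = P̄·Hᵀ·S⁻¹ = [84/251; 20/251; 35/251]
x' − x̄ = [-1428/251, -340/251, -595/251] = K·y
y = (KᵀK)⁻¹·Kᵀ·(x' − x̄) = [-17]
z = y + H·x̄ = [-17] + [16] = [-1]

z = [-1]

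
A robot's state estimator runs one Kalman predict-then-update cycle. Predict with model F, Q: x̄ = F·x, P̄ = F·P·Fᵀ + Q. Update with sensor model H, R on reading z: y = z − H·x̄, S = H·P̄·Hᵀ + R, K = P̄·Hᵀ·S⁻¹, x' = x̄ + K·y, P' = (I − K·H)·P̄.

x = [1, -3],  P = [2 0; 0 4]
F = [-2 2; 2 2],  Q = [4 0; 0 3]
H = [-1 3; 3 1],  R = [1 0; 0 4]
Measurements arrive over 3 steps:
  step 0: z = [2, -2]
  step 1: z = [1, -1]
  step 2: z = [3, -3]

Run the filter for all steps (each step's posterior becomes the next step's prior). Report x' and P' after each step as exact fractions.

step 0: x' = [-62848/70423, 25866/70423], P' = [25716/70423 6260/70423; 6260/70423 9104/70423]
step 1: x' = [-51742872/225849425, 10218023/45169885], P' = [77232484/225849425 3631924/45169885; 3631924/45169885 1128680/9033977]
step 2: x' = [-746845251994/699038134663, 437536732901/699038134663], P' = [239009454844/699038134663 56205158236/699038134663; 56205158236/699038134663 87296523544/699038134663]

step 0: x̄ = F·x = [-8, -4]
step 0: P̄ = F·P·Fᵀ + Q = [28 8; 8 27]
step 0: y = z − H·x̄ = [6, 26]
step 0: S = H·P̄·Hᵀ + R = [224 61; 61 331]
step 0: K = P̄·Hᵀ·S⁻¹ = [-6936/70423 20852/70423; 21052/70423 6971/70423]
step 0: x' = x̄ + K·y = [-62848/70423, 25866/70423]
step 0: P' = (I − K·H)·P̄ = [25716/70423 6260/70423; 6260/70423 9104/70423]
step 1: x̄ = F·x = [177428/70423, -73964/70423]
step 1: P̄ = F·P·Fᵀ + Q = [370892/70423 -66448/70423; -66448/70423 400629/70423]
step 1: y = z − H·x̄ = [469743/70423, -528743/70423]
step 1: S = H·P̄·Hᵀ + R = [4445664/70423 -442373/70423; -442373/70423 3621661/70423]
step 1: K = P̄·Hᵀ·S⁻¹ = [-22753624/225849425 62464268/225849425; 13298276/45169885 4134793/45169885]
step 1: x' = x̄ + K·y = [-51742872/225849425, 10218023/45169885]
step 1: P' = (I − K·H)·P̄ = [77232484/225849425 3631924/45169885; 3631924/45169885 1128680/9033977]
step 2: x̄ = F·x = [205665974/225849425, -1305514/225849425]
step 2: P̄ = F·P·Fᵀ + Q = [1179918676/225849425 -196061936/225849425; -196061936/225849425 1244623171/225849425]
step 2: y = z − H·x̄ = [887130791/225849425, -1293240683/225849425]
step 2: S = H·P̄·Hᵀ + R = [13783748256/225849425 -1374382003/225849425; -1374382003/225849425 11590917339/225849425]
step 2: K = P̄·Hᵀ·S⁻¹ = [-70393980136/699038134663 193308380692/699038134663; 205684412396/699038134663 63977999563/699038134663]
step 2: x' = x̄ + K·y = [-746845251994/699038134663, 437536732901/699038134663]
step 2: P' = (I − K·H)·P̄ = [239009454844/699038134663 56205158236/699038134663; 56205158236/699038134663 87296523544/699038134663]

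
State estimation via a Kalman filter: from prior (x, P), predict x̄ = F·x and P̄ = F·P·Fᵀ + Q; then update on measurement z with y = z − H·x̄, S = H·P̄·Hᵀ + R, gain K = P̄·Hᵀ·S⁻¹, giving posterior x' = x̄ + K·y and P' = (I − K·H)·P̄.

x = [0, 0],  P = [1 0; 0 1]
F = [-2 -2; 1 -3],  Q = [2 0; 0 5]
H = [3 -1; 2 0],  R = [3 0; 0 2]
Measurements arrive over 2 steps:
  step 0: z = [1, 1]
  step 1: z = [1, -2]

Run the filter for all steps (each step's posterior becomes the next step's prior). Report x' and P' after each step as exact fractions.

step 0: x' = [95/206, 143/412], P' = [41/103 207/206; 207/206 2055/412]
step 1: x' = [-278932/378979, -891742/378979], P' = [162174/378979 410388/378979; 410388/378979 1901775/378979]

step 0: x̄ = F·x = [0, 0]
step 0: P̄ = F·P·Fᵀ + Q = [10 4; 4 15]
step 0: y = z − H·x̄ = [1, 1]
step 0: S = H·P̄·Hᵀ + R = [84 52; 52 42]
step 0: K = P̄·Hᵀ·S⁻¹ = [13/206 41/103; -271/412 207/206]
step 0: x' = x̄ + K·y = [95/206, 143/412]
step 0: P' = (I − K·H)·P̄ = [41/103 207/206; 207/206 2055/412]
step 1: x̄ = F·x = [-333/206, -239/412]
step 1: P̄ = F·P·Fᵀ + Q = [3253/103 6829/206; 6829/206 18235/412]
step 1: y = z − H·x̄ = [2171/412, 127/103]
step 1: S = H·P̄·Hᵀ + R = [54631/412 12689/103; 12689/103 13218/103]
step 1: K = P̄·Hᵀ·S⁻¹ = [25378/378979 162174/378979; -223537/378979 410388/378979]
step 1: x' = x̄ + K·y = [-278932/378979, -891742/378979]
step 1: P' = (I − K·H)·P̄ = [162174/378979 410388/378979; 410388/378979 1901775/378979]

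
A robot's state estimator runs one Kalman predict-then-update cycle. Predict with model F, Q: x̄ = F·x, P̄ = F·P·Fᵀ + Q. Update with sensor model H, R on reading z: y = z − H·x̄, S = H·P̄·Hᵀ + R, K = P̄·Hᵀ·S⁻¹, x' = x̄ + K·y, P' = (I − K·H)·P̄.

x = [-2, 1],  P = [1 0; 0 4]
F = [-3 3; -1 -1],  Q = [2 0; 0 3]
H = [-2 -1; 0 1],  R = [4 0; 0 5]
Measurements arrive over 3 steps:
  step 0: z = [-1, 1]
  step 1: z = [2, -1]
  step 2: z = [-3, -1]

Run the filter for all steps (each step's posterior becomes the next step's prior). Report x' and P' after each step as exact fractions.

step 0: x' = [9/1016, 733/508], P' = [3595/2032 -1565/1016; -1565/1016 1515/508]
step 1: x' = [-1898620/5568487, -6629882/5568487], P' = [8895763/5568487 -6758770/5568487; -6758770/5568487 13411560/5568487]
step 2: x' = [1487850877/1156188332, 183489159/578094166], P' = [20119414681/12718071652 -7606696055/6359035826; -7606696055/6359035826 7598698365/3179517913]

step 0: x̄ = F·x = [9, 1]
step 0: P̄ = F·P·Fᵀ + Q = [47 -9; -9 8]
step 0: y = z − H·x̄ = [18, 0]
step 0: S = H·P̄·Hᵀ + R = [164 10; 10 13]
step 0: K = P̄·Hᵀ·S⁻¹ = [-1015/2032 -313/1016; 25/1016 303/508]
step 0: x' = x̄ + K·y = [9/1016, 733/508]
step 0: P' = (I − K·H)·P̄ = [3595/2032 -1565/1016; -1565/1016 1515/508]
step 1: x̄ = F·x = [4371/1016, -1475/1016]
step 1: P̄ = F·P·Fᵀ + Q = [147299/2032 -7395/2032; -7395/2032 9491/2032]
step 1: y = z − H·x̄ = [9299/1016, 459/1016]
step 1: S = H·P̄·Hᵀ + R = [577235/2032 5299/2032; 5299/2032 19651/2032]
step 1: K = P̄·Hᵀ·S⁻¹ = [-2758189/5568487 -1351754/5568487; 26495/5568487 2682312/5568487]
step 1: x' = x̄ + K·y = [-1898620/5568487, -6629882/5568487]
step 1: P' = (I − K·H)·P̄ = [8895763/5568487 -6758770/5568487; -6758770/5568487 13411560/5568487]
step 2: x̄ = F·x = [-14193786/5568487, 8528502/5568487]
step 2: P̄ = F·P·Fᵀ + Q = [333560741/5568487 -13547391/5568487; -13547391/5568487 25495244/5568487]
step 2: y = z − H·x̄ = [-36564531/5568487, -14096989/5568487]
step 2: S = H·P̄·Hᵀ + R = [1327822592/5568487 1599538/5568487; 1599538/5568487 53337679/5568487]
step 2: K = P̄·Hᵀ·S⁻¹ = [-6256359313/12718071652 -1521339211/6359035826; 3998845/6359035826 1519739673/3179517913]
step 2: x' = x̄ + K·y = [1487850877/1156188332, 183489159/578094166]
step 2: P' = (I − K·H)·P̄ = [20119414681/12718071652 -7606696055/6359035826; -7606696055/6359035826 7598698365/3179517913]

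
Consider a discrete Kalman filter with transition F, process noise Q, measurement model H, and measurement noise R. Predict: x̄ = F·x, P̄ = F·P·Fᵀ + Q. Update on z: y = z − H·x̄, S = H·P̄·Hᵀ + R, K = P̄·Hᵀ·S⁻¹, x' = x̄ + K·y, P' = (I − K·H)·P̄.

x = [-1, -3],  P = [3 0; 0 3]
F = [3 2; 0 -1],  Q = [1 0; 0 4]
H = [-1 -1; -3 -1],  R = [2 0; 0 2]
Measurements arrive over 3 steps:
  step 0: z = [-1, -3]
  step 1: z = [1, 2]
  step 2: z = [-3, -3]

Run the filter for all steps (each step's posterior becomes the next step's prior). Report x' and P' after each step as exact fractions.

step 0: x̄ = F·x = [-9, 3]
step 0: P̄ = F·P·Fᵀ + Q = [40 -6; -6 7]
step 0: y = z − H·x̄ = [-7, -27]
step 0: S = H·P̄·Hᵀ + R = [37 103; 103 333]
step 0: K = P̄·Hᵀ·S⁻¹ = [105/428 -179/428; -733/856 255/856]
step 0: x' = x̄ + K·y = [123/214, 407/428]
step 0: P' = (I − K·H)·P̄ = [71/107 -247/214; -247/214 1227/428]
step 1: x̄ = F·x = [388/107, -407/428]
step 1: P̄ = F·P·Fᵀ + Q = [491/107 -243/107; -243/107 2939/428]
step 1: y = z − H·x̄ = [1573/428, 5105/428]
step 1: S = H·P̄·Hᵀ + R = [3815/428 4943/428; 4943/428 15639/428]
step 1: K = P̄·Hᵀ·S⁻¹ = [10287/41156 -16199/41156; -8951/10289 2814/10289]
step 1: x' = x̄ + K·y = [-6169/41156, -9117/10289]
step 1: P' = (I − K·H)·P̄ = [13243/20578 -11765/10289; -11765/10289 29667/10289]
step 2: x̄ = F·x = [-91443/41156, 9117/10289]
step 2: P̄ = F·P·Fᵀ + Q = [94741/20578 -24039/10289; -24039/10289 70823/10289]
step 2: y = z − H·x̄ = [-178443/41156, -361329/41156]
step 2: S = H·P̄·Hᵀ + R = [181387/20578 233557/20578; 233557/20578 747003/20578]
step 2: K = P̄·Hᵀ·S⁻¹ = [246573/983426 -387977/983426; -1712995/1966852 542397/1966852]
step 2: x' = x̄ + K·y = [152121/983426, 4407993/1966852]
step 2: P' = (I − K·H)·P̄ = [317275/491713 -563848/491713; -563848/491713 2840691/983426]

step 0: x' = [123/214, 407/428], P' = [71/107 -247/214; -247/214 1227/428]
step 1: x' = [-6169/41156, -9117/10289], P' = [13243/20578 -11765/10289; -11765/10289 29667/10289]
step 2: x' = [152121/983426, 4407993/1966852], P' = [317275/491713 -563848/491713; -563848/491713 2840691/983426]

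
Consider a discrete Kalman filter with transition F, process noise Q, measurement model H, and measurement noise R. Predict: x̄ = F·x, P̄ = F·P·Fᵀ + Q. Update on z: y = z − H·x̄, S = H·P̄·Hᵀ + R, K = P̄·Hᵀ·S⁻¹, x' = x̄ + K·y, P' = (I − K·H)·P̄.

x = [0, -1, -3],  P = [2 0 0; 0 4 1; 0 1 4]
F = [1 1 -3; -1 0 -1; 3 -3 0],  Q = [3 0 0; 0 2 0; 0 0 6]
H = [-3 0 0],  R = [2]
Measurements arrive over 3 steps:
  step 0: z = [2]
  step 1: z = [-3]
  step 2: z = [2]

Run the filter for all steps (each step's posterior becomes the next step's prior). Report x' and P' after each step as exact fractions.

step 0: x̄ = F·x = [8, 3, 3]
step 0: P̄ = F·P·Fᵀ + Q = [39 9 3; 9 8 -3; 3 -3 60]
step 0: y = z − H·x̄ = [26]
step 0: S = H·P̄·Hᵀ + R = [353]
step 0: K = P̄·Hᵀ·S⁻¹ = [-117/353; -27/353; -9/353]
step 0: x' = x̄ + K·y = [-218/353, 357/353, 825/353]
step 0: P' = (I − K·H)·P̄ = [78/353 18/353 6/353; 18/353 2095/353 -1302/353; 6/353 -1302/353 21099/353]
step 1: x̄ = F·x = [-2336/353, -607/353, -1725/353]
step 1: P̄ = F·P·Fᵀ + Q = [200935/353 64515/353 -17823/353; 64515/353 21895/353 -4104/353; -17823/353 -4104/353 21351/353]
step 1: y = z − H·x̄ = [-8067/353]
step 1: S = H·P̄·Hᵀ + R = [1809121/353]
step 1: K = P̄·Hᵀ·S⁻¹ = [-602805/1809121; -193545/1809121; 53469/1809121]
step 1: x' = x̄ + K·y = [1803743/1809121, 1312156/1809121, -10062516/1809121]
step 1: P' = (I − K·H)·P̄ = [401870/1809121 129030/1809121 -35646/1809121; 129030/1809121 6093590/1809121 8283357/1809121; -35646/1809121 8283357/1809121 101324670/1809121]
step 2: x̄ = F·x = [33303447/1809121, 8258773/1809121, 1474761/1809121]
step 2: P̄ = F·P·Fᵀ + Q = [874616647/1809121 295088461/1809121 57795867/1809121; 295088461/1809121 105273490/1809121 24138489/1809121; 57795867/1809121 24138489/1809121 66991326/1809121]
step 2: y = z − H·x̄ = [103528583/1809121]
step 2: S = H·P̄·Hᵀ + R = [7875168065/1809121]
step 2: K = P̄·Hᵀ·S⁻¹ = [-2623849941/7875168065; -885265383/7875168065; -173387601/7875168065]
step 2: x' = x̄ + K·y = [-5181092988/7875168065, -14709378364/7875168065, -3502574958/7875168065]
step 2: P' = (I − K·H)·P̄ = [1749233294/7875168065 590176922/7875168065 115591734/7875168065; 590176922/7875168065 25068322241/7875168065 20231160162/7875168065; 115591734/7875168065 20231160162/7875168065 274998018909/7875168065]

step 0: x' = [-218/353, 357/353, 825/353], P' = [78/353 18/353 6/353; 18/353 2095/353 -1302/353; 6/353 -1302/353 21099/353]
step 1: x' = [1803743/1809121, 1312156/1809121, -10062516/1809121], P' = [401870/1809121 129030/1809121 -35646/1809121; 129030/1809121 6093590/1809121 8283357/1809121; -35646/1809121 8283357/1809121 101324670/1809121]
step 2: x' = [-5181092988/7875168065, -14709378364/7875168065, -3502574958/7875168065], P' = [1749233294/7875168065 590176922/7875168065 115591734/7875168065; 590176922/7875168065 25068322241/7875168065 20231160162/7875168065; 115591734/7875168065 20231160162/7875168065 274998018909/7875168065]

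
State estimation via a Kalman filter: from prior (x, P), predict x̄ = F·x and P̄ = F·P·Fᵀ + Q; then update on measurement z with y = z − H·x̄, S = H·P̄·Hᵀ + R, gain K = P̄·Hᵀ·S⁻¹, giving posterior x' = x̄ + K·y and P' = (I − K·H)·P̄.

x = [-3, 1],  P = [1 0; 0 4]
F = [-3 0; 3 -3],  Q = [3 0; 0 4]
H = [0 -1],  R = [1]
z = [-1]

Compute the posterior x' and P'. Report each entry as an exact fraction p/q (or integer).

x̄ = F·x = [9, -12]
P̄ = F·P·Fᵀ + Q = [12 -9; -9 49]
y = z − H·x̄ = [-13]
S = H·P̄·Hᵀ + R = [50]
K = P̄·Hᵀ·S⁻¹ = [9/50; -49/50]
x' = x̄ + K·y = [333/50, 37/50]
P' = (I − K·H)·P̄ = [519/50 -9/50; -9/50 49/50]

x' = [333/50, 37/50]
P' = [519/50 -9/50; -9/50 49/50]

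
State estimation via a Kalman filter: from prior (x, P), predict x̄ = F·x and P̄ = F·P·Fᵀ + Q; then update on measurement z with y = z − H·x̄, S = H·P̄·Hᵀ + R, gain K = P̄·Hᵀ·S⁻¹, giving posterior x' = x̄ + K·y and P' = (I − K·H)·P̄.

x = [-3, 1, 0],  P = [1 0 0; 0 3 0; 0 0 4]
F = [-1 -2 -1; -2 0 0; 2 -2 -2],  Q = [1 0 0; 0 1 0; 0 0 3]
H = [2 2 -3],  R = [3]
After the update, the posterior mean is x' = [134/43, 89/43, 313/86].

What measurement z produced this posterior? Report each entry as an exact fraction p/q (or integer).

z = [-1]

x̄ = F·x = [1, 6, -8]
P̄ = F·P·Fᵀ + Q = [18 2 18; 2 5 -4; 18 -4 35]
S = H·P̄·Hᵀ + R = [258]
K = P̄·Hᵀ·S⁻¹ = [-7/129; 13/129; -77/258]
x' − x̄ = [91/43, -169/43, 1001/86] = K·y
y = (KᵀK)⁻¹·Kᵀ·(x' − x̄) = [-39]
z = y + H·x̄ = [-39] + [38] = [-1]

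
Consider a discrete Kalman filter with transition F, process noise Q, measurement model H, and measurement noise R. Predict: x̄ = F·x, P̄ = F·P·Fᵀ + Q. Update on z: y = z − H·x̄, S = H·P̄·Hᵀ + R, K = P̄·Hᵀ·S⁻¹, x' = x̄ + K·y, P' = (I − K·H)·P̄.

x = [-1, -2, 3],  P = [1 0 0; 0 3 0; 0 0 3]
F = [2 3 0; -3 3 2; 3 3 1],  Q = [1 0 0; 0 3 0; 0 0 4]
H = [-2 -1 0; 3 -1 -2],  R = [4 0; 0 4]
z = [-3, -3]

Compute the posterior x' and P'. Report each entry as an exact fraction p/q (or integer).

x' = [-16684/23439, 32375/7813, -10482/7813]
P' = [57856/23439 -28268/7813 40440/7813; -28268/7813 66708/7813 -70464/7813; 40440/7813 -70464/7813 96770/7813]

x̄ = F·x = [-8, 3, -6]
P̄ = F·P·Fᵀ + Q = [32 21 33; 21 51 24; 33 24 43]
y = z − H·x̄ = [-16, 12]
S = H·P̄·Hᵀ + R = [267 18; 18 89]
K = P̄·Hᵀ·S⁻¹ = [-7727/23439 1311/7813; -2543/7813 -2646/7813; -2604/7813 -439/7813]
x' = x̄ + K·y = [-16684/23439, 32375/7813, -10482/7813]
P' = (I − K·H)·P̄ = [57856/23439 -28268/7813 40440/7813; -28268/7813 66708/7813 -70464/7813; 40440/7813 -70464/7813 96770/7813]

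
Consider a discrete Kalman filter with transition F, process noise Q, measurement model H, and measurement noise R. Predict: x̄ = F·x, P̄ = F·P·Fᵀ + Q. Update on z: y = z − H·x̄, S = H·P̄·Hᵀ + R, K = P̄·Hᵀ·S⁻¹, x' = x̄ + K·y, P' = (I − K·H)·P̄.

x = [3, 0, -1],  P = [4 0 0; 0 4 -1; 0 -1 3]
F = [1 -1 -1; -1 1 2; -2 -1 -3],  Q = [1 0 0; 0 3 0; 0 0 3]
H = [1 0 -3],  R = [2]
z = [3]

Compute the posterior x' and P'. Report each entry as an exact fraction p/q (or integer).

x' = [769/201, -1085/201, 52/201]
P' = [3971/402 -2267/201 1319/402; -2267/201 3691/201 -761/201; 1319/402 -761/201 527/402]

x̄ = F·x = [4, -5, -3]
P̄ = F·P·Fᵀ + Q = [10 -11 1; -11 19 -9; 1 -9 44]
y = z − H·x̄ = [-10]
S = H·P̄·Hᵀ + R = [402]
K = P̄·Hᵀ·S⁻¹ = [7/402; 8/201; -131/402]
x' = x̄ + K·y = [769/201, -1085/201, 52/201]
P' = (I − K·H)·P̄ = [3971/402 -2267/201 1319/402; -2267/201 3691/201 -761/201; 1319/402 -761/201 527/402]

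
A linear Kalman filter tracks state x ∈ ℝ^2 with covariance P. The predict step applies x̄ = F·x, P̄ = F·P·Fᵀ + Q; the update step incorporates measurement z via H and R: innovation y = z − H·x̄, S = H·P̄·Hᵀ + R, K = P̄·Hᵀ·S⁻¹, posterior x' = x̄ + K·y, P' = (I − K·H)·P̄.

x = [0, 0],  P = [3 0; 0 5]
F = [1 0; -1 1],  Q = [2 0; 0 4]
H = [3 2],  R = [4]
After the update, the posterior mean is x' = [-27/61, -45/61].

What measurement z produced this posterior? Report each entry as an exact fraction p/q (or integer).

z = [-3]

x̄ = F·x = [0, 0]
P̄ = F·P·Fᵀ + Q = [5 -3; -3 12]
S = H·P̄·Hᵀ + R = [61]
K = P̄·Hᵀ·S⁻¹ = [9/61; 15/61]
x' − x̄ = [-27/61, -45/61] = K·y
y = (KᵀK)⁻¹·Kᵀ·(x' − x̄) = [-3]
z = y + H·x̄ = [-3] + [0] = [-3]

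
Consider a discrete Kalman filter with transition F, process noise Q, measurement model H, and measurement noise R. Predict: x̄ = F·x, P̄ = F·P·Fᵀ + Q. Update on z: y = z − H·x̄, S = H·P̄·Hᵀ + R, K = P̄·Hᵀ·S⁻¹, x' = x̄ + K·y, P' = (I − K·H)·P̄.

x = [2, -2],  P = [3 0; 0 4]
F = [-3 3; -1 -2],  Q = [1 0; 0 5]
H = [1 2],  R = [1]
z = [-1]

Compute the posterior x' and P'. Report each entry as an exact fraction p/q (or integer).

x' = [-974/101, 433/101]
P' = [5308/101 -2637/101; -2637/101 1335/101]

x̄ = F·x = [-12, 2]
P̄ = F·P·Fᵀ + Q = [64 -15; -15 24]
y = z − H·x̄ = [7]
S = H·P̄·Hᵀ + R = [101]
K = P̄·Hᵀ·S⁻¹ = [34/101; 33/101]
x' = x̄ + K·y = [-974/101, 433/101]
P' = (I − K·H)·P̄ = [5308/101 -2637/101; -2637/101 1335/101]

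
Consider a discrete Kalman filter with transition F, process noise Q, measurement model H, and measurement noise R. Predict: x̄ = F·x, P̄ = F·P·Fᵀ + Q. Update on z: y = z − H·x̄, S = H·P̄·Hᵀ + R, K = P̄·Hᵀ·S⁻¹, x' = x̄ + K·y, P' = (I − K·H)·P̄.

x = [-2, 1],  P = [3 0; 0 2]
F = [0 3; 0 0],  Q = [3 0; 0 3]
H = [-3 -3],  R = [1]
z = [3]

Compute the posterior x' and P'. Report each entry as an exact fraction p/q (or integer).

x̄ = F·x = [3, 0]
P̄ = F·P·Fᵀ + Q = [21 0; 0 3]
y = z − H·x̄ = [12]
S = H·P̄·Hᵀ + R = [217]
K = P̄·Hᵀ·S⁻¹ = [-9/31; -9/217]
x' = x̄ + K·y = [-15/31, -108/217]
P' = (I − K·H)·P̄ = [84/31 -81/31; -81/31 570/217]

x' = [-15/31, -108/217]
P' = [84/31 -81/31; -81/31 570/217]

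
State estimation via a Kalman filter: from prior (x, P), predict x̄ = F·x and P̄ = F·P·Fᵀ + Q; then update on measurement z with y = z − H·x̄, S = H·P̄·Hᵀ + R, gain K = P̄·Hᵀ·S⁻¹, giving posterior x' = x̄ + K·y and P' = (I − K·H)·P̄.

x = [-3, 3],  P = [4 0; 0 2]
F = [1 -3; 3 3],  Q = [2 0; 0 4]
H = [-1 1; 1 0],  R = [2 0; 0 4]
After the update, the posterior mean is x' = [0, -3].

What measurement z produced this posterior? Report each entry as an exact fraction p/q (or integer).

x̄ = F·x = [-12, 0]
P̄ = F·P·Fᵀ + Q = [24 -6; -6 58]
S = H·P̄·Hᵀ + R = [96 -30; -30 28]
K = P̄·Hᵀ·S⁻¹ = [-10/149 117/149; 403/447 112/149]
x' − x̄ = [12, -3] = K·y
y = (KᵀK)⁻¹·Kᵀ·(x' − x̄) = [-15, 14]
z = y + H·x̄ = [-15, 14] + [12, -12] = [-3, 2]

z = [-3, 2]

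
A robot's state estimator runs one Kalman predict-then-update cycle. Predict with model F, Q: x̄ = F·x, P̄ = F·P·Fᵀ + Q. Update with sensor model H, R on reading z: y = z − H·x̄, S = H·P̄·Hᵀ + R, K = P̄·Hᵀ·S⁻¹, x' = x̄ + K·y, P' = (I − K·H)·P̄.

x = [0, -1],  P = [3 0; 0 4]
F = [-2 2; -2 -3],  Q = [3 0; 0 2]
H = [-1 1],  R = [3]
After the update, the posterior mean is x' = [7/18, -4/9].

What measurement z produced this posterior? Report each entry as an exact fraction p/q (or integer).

x̄ = F·x = [-2, 3]
P̄ = F·P·Fᵀ + Q = [31 -12; -12 50]
S = H·P̄·Hᵀ + R = [108]
K = P̄·Hᵀ·S⁻¹ = [-43/108; 31/54]
x' − x̄ = [43/18, -31/9] = K·y
y = (KᵀK)⁻¹·Kᵀ·(x' − x̄) = [-6]
z = y + H·x̄ = [-6] + [5] = [-1]

z = [-1]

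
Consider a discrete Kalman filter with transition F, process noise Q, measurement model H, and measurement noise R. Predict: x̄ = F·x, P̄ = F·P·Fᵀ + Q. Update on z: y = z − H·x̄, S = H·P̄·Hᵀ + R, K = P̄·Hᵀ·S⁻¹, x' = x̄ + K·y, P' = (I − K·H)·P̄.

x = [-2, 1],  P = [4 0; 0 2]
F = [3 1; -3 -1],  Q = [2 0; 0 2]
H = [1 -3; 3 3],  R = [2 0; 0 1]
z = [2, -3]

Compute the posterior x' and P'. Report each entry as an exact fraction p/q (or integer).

x' = [-2887/11583, -8425/11583]
P' = [2146/11583 -1208/11583; -1208/11583 1522/11583]

x̄ = F·x = [-5, 5]
P̄ = F·P·Fᵀ + Q = [40 -38; -38 40]
y = z − H·x̄ = [22, -3]
S = H·P̄·Hᵀ + R = [630 -12; -12 37]
K = P̄·Hᵀ·S⁻¹ = [2885/11583 938/3861; -2887/11583 314/3861]
x' = x̄ + K·y = [-2887/11583, -8425/11583]
P' = (I − K·H)·P̄ = [2146/11583 -1208/11583; -1208/11583 1522/11583]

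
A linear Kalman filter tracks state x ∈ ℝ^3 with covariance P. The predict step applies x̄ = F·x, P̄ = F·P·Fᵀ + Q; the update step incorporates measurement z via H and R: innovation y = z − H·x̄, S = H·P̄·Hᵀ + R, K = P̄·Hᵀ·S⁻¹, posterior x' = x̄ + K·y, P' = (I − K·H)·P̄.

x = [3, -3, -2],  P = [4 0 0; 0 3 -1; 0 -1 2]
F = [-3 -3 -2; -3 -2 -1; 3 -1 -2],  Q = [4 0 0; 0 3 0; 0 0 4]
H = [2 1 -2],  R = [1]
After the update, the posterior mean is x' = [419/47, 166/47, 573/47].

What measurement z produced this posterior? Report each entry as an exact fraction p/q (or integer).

x̄ = F·x = [4, -1, 16]
P̄ = F·P·Fᵀ + Q = [63 51 -27; 51 49 -31; -27 -31 47]
S = H·P̄·Hᵀ + R = [1034]
K = P̄·Hᵀ·S⁻¹ = [21/94; 213/1034; -179/1034]
x' − x̄ = [231/47, 213/47, -179/47] = K·y
y = (KᵀK)⁻¹·Kᵀ·(x' − x̄) = [22]
z = y + H·x̄ = [22] + [-25] = [-3]

z = [-3]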